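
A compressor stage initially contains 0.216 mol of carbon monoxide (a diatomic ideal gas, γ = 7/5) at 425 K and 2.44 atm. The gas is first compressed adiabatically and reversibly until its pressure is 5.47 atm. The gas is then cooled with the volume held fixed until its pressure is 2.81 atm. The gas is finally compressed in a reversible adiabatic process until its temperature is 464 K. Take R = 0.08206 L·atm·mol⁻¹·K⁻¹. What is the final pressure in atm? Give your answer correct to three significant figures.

P₄ ≈ 17.5 atm

From PV = nRT: V₁ = nRT₁/P₁ = 3.087 L.
Reversible adiabatic, γ = 7/5: T₂ = T₁·(P₂/P₁)^((γ−1)/γ) = 535.3 K; V₂ = V₁·(P₁/P₂)^(1/γ) = 1.734 L.
Isochoric, so P/T is constant: V₃ = V₂; T₃ = T₂·(P₃/P₂) = 275.0 K.
Adiabatic (γ = 7/5), T V^(γ−1) and P V^γ constant: P₄ = P₃·(T₄/T₃)^(γ/(γ−1)) = 17.54 atm; V₄ = V₃·(T₃/T₄)^(1/(γ−1)) = 0.4689 L.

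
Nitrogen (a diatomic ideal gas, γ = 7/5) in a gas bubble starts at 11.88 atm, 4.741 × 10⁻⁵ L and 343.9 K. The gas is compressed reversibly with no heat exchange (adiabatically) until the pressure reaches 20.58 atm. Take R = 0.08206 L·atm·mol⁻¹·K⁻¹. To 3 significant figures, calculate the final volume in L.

V₂ ≈ 3.20e-05 L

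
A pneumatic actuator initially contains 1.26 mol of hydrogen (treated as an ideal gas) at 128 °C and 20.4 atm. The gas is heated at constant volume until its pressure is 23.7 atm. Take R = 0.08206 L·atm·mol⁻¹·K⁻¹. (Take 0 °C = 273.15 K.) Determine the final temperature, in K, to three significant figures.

Convert: T₁ = 401.1 K.
From PV = nRT: V₁ = nRT₁/P₁ = 2.033 L.
Isochoric, so P/T is constant: V₂ = V₁; T₂ = T₁·(P₂/P₁) = 466.0 K.

T₂ ≈ 466 K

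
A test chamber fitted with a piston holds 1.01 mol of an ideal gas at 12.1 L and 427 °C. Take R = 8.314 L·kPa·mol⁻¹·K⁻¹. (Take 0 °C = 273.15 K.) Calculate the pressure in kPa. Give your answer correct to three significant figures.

P ≈ 486 kPa

Convert: T = 700.15 K.
PV = nRT ⇒ P = nRT/V = (1.01 × 8.314 × 700.15) / 12.1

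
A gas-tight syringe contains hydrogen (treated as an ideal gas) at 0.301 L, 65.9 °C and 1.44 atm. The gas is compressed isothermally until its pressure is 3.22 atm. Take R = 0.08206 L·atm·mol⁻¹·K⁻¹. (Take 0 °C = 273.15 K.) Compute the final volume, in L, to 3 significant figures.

Convert: T₁ = 339.0 K.
T constant ⇒ Boyle's law P V = const: T₂ = T₁; V₂ = V₁·(P₁/P₂) = 0.1346 L.

V₂ ≈ 0.135 L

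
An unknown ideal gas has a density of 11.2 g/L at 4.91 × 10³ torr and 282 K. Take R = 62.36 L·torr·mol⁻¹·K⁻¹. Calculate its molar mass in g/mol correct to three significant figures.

ρ = PM/(RT) ⇒ M = ρRT/P = (11.2 × 62.36 × 282.0) / 4.91e+03

M ≈ 40.1 g/mol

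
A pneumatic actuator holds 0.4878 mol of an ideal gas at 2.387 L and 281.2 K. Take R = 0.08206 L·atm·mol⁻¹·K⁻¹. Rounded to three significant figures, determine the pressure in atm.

PV = nRT ⇒ P = nRT/V = (0.4878 × 0.08206 × 281.2) / 2.387

P ≈ 4.72 atm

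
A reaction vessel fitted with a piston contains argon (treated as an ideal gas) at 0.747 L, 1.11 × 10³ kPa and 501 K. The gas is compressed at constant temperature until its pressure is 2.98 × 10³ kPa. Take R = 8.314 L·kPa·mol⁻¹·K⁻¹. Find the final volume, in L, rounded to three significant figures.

V₂ ≈ 0.278 L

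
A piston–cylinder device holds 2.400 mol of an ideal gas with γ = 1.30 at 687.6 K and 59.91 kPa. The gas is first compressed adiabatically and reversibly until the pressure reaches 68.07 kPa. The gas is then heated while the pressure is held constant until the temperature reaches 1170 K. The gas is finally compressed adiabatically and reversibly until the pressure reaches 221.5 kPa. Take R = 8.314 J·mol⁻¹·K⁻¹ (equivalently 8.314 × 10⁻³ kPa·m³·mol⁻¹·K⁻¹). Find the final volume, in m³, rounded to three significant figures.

From PV = nRT: V₁ = nRT₁/P₁ = 0.2290 m³.
Reversible adiabatic, γ = 1.30: T₂ = T₁·(P₂/P₁)^((γ−1)/γ) = 708.2 K; V₂ = V₁·(P₁/P₂)^(1/γ) = 0.2076 m³.
P constant ⇒ V ∝ T: P₃ = P₂; V₃ = V₂·(T₃/T₂) = 0.3430 m³.
Adiabatic (γ = 1.30), T V^(γ−1) and P V^γ constant: T₄ = T₃·(P₄/P₃)^((γ−1)/γ) = 1536 K; V₄ = V₃·(P₃/P₄)^(1/γ) = 0.1384 m³.

V₄ ≈ 0.138 m³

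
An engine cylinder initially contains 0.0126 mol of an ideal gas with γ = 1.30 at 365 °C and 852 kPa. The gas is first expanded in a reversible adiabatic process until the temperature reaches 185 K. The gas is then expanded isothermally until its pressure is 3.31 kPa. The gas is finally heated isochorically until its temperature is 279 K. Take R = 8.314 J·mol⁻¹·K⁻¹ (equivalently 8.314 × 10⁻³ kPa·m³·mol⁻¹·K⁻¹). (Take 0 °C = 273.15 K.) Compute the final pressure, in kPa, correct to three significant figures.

Convert: T₁ = 638.1 K.
From PV = nRT: V₁ = nRT₁/P₁ = 7.846e-05 m³.
Adiabatic (γ = 1.30), T V^(γ−1) and P V^γ constant: P₂ = P₁·(T₂/T₁)^(γ/(γ−1)) = 3.983 kPa; V₂ = V₁·(T₁/T₂)^(1/(γ−1)) = 0.004866 m³.
T constant ⇒ Boyle's law P V = const: T₃ = T₂; V₃ = V₂·(P₂/P₃) = 0.005855 m³.
Isochoric, so P/T is constant: V₄ = V₃; P₄ = P₃·(T₄/T₃) = 4.992 kPa.

P₄ ≈ 4.99 kPa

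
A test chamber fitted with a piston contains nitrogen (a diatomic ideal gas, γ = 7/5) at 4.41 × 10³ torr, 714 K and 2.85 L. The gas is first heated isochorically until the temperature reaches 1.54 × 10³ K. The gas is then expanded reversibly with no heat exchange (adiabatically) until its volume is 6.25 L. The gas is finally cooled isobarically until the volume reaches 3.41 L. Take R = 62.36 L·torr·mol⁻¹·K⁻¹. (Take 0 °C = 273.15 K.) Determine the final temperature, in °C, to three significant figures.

V constant ⇒ P ∝ T: V₂ = V₁; P₂ = P₁·(T₂/T₁) = 9512 torr.
Adiabatic (γ = 7/5), T V^(γ−1) and P V^γ constant: T₃ = T₂·(V₂/V₃)^(γ−1) = 1125 K; P₃ = P₂·(V₂/V₃)^γ = 3168 torr.
Isobaric, so V/T is constant: P₄ = P₃; T₄ = T₃·(V₄/V₃) = 613.7 K.

T₄ ≈ 341 °C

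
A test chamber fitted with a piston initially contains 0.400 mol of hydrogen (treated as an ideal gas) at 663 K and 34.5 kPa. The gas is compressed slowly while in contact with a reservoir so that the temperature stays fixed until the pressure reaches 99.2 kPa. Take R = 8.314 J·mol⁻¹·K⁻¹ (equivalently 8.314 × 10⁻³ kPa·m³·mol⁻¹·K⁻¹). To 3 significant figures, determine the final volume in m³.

From PV = nRT: V₁ = nRT₁/P₁ = 0.06391 m³.
T constant ⇒ Boyle's law P V = const: T₂ = T₁; V₂ = V₁·(P₁/P₂) = 0.02223 m³.

V₂ ≈ 0.0222 m³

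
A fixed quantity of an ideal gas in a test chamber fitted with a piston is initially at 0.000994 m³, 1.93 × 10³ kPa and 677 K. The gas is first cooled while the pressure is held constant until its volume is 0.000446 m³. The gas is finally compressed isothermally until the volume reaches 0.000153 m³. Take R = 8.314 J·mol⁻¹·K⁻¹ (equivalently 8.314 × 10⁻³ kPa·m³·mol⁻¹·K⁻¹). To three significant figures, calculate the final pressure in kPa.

P₃ ≈ 5.63e+03 kPa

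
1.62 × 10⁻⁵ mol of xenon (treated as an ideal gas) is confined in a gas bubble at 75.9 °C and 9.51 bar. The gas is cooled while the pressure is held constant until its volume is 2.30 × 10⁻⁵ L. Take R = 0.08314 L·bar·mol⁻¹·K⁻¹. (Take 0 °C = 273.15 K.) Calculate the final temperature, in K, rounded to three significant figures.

Convert: T₁ = 349.0 K.
From PV = nRT: V₁ = nRT₁/P₁ = 4.943e-05 L.
P constant ⇒ V ∝ T: P₂ = P₁; T₂ = T₁·(V₂/V₁) = 162.4 K.

T₂ ≈ 162 K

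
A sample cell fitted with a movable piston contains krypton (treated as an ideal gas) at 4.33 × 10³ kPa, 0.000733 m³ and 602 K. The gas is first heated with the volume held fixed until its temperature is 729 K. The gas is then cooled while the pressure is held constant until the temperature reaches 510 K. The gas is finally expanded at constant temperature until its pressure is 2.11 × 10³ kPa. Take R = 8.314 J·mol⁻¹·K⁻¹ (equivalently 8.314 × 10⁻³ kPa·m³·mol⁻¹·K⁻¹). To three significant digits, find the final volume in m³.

V₄ ≈ 0.00127 m³

Isochoric, so P/T is constant: V₂ = V₁; P₂ = P₁·(T₂/T₁) = 5243 kPa.
P constant ⇒ V ∝ T: P₃ = P₂; V₃ = V₂·(T₃/T₂) = 0.0005128 m³.
Isothermal, so P V is constant: T₄ = T₃; V₄ = V₃·(P₃/P₄) = 0.001274 m³.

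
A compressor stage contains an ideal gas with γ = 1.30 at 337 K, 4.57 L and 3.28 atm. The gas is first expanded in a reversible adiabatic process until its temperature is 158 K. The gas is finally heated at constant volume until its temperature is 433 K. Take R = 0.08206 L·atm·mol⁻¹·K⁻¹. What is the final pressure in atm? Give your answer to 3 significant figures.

P₃ ≈ 0.337 atm

Adiabatic (γ = 1.30), T V^(γ−1) and P V^γ constant: P₂ = P₁·(T₂/T₁)^(γ/(γ−1)) = 0.1231 atm; V₂ = V₁·(T₁/T₂)^(1/(γ−1)) = 57.08 L.
Isochoric, so P/T is constant: V₃ = V₂; P₃ = P₂·(T₃/T₂) = 0.3374 atm.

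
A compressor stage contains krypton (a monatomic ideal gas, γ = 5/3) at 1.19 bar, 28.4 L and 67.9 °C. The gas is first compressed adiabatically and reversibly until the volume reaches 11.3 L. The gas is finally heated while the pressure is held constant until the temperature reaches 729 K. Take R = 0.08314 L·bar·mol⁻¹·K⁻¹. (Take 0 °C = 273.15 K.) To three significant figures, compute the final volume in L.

V₃ ≈ 13.1 L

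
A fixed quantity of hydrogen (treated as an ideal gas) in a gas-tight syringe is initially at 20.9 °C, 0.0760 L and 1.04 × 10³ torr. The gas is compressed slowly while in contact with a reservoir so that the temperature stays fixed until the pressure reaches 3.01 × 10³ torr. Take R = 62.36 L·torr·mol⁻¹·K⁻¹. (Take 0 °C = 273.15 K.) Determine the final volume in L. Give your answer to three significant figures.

V₂ ≈ 0.0263 L

Convert: T₁ = 294.0 K.
Isothermal, so P V is constant: T₂ = T₁; V₂ = V₁·(P₁/P₂) = 0.02626 L.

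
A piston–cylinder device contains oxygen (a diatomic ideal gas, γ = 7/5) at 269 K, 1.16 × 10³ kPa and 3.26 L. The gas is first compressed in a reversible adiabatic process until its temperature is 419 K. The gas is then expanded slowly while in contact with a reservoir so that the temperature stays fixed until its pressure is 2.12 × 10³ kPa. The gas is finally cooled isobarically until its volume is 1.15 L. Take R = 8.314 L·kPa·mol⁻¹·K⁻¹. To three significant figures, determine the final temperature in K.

T₄ ≈ 173 K

Reversible adiabatic, γ = 7/5: P₂ = P₁·(T₂/T₁)^(γ/(γ−1)) = 5471 kPa; V₂ = V₁·(T₁/T₂)^(1/(γ−1)) = 1.077 L.
Isothermal, so P V is constant: T₃ = T₂; V₃ = V₂·(P₂/P₃) = 2.778 L.
P constant ⇒ V ∝ T: P₄ = P₃; T₄ = T₃·(V₄/V₃) = 173.4 K.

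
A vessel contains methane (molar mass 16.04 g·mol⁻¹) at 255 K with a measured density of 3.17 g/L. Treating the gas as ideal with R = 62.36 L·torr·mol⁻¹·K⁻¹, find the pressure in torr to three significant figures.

P ≈ 3.14e+03 torr

ρ = PM/(RT) ⇒ P = ρRT/M = (3.17 × 62.36 × 255.0) / 16.04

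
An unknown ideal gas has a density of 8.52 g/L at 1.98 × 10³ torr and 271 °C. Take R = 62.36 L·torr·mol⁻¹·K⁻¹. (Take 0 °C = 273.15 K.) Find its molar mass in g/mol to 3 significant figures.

M ≈ 146 g/mol

ρ = PM/(RT) ⇒ M = ρRT/P = (8.52 × 62.36 × 544.1) / 1.98e+03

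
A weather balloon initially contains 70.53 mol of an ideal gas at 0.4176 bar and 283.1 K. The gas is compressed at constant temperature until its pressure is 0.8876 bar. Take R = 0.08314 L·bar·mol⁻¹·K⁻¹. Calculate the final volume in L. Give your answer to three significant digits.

V₂ ≈ 1.87e+03 L

From PV = nRT: V₁ = nRT₁/P₁ = 3975 L.
Isothermal, so P V is constant: T₂ = T₁; V₂ = V₁·(P₁/P₂) = 1870 L.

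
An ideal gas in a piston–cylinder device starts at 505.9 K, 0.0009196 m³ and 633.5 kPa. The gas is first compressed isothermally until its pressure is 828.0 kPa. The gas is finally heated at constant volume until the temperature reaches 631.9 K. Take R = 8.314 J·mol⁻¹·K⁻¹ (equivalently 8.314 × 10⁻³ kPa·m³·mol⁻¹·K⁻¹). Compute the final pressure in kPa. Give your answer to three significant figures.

P₃ ≈ 1.03e+03 kPa

T constant ⇒ Boyle's law P V = const: T₂ = T₁; V₂ = V₁·(P₁/P₂) = 0.0007036 m³.
V constant ⇒ P ∝ T: V₃ = V₂; P₃ = P₂·(T₃/T₂) = 1034 kPa.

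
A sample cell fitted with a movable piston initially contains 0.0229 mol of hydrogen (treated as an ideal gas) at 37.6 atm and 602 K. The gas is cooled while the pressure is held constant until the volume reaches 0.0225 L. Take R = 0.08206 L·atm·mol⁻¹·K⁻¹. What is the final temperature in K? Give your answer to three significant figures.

T₂ ≈ 450 K

From PV = nRT: V₁ = nRT₁/P₁ = 0.03009 L.
Isobaric, so V/T is constant: P₂ = P₁; T₂ = T₁·(V₂/V₁) = 450.2 K.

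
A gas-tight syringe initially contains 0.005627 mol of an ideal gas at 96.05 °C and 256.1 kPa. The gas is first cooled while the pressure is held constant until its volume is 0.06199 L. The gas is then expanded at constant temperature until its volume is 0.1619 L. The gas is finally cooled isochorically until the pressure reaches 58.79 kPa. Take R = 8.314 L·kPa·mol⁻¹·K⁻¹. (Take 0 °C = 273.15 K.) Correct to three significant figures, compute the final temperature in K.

Convert: T₁ = 369.2 K.
From PV = nRT: V₁ = nRT₁/P₁ = 0.06744 L.
P constant ⇒ V ∝ T: P₂ = P₁; T₂ = T₁·(V₂/V₁) = 339.3 K.
T constant ⇒ Boyle's law P V = const: T₃ = T₂; P₃ = P₂·(V₂/V₃) = 98.06 kPa.
Isochoric, so P/T is constant: V₄ = V₃; T₄ = T₃·(P₄/P₃) = 203.5 K.

T₄ ≈ 203 K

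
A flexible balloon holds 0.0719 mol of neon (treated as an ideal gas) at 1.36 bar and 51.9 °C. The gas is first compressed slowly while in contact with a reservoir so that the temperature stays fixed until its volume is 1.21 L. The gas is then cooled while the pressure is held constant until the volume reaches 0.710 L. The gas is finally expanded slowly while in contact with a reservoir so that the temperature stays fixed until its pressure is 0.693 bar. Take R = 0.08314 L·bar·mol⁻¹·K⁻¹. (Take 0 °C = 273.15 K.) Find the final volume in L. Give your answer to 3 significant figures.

V₄ ≈ 1.65 L

Convert: T₁ = 325.0 K.
From PV = nRT: V₁ = nRT₁/P₁ = 1.429 L.
Isothermal, so P V is constant: T₂ = T₁; P₂ = P₁·(V₁/V₂) = 1.606 bar.
P constant ⇒ V ∝ T: P₃ = P₂; T₃ = T₂·(V₃/V₂) = 190.7 K.
T constant ⇒ Boyle's law P V = const: T₄ = T₃; V₄ = V₃·(P₃/P₄) = 1.645 L.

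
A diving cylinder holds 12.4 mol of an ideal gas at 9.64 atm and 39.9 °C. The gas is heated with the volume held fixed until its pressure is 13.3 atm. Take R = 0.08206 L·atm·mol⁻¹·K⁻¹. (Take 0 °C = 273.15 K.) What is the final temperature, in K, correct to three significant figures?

T₂ ≈ 432 K

Convert: T₁ = 313.0 K.
From PV = nRT: V₁ = nRT₁/P₁ = 33.04 L.
Isochoric, so P/T is constant: V₂ = V₁; T₂ = T₁·(P₂/P₁) = 431.9 K.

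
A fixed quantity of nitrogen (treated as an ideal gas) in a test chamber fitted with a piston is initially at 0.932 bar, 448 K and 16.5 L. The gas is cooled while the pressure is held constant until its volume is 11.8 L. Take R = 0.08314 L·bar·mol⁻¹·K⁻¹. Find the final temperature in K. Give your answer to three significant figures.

Isobaric, so V/T is constant: P₂ = P₁; T₂ = T₁·(V₂/V₁) = 320.4 K.

T₂ ≈ 320 K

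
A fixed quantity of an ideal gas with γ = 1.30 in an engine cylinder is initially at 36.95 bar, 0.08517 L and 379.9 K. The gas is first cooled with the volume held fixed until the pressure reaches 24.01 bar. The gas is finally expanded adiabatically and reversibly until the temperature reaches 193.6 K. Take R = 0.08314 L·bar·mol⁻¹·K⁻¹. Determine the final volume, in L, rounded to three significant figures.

V constant ⇒ P ∝ T: V₂ = V₁; T₂ = T₁·(P₂/P₁) = 246.9 K.
Reversible adiabatic, γ = 1.30: P₃ = P₂·(T₃/T₂)^(γ/(γ−1)) = 8.376 bar; V₃ = V₂·(T₂/T₃)^(1/(γ−1)) = 0.1915 L.

V₃ ≈ 0.191 L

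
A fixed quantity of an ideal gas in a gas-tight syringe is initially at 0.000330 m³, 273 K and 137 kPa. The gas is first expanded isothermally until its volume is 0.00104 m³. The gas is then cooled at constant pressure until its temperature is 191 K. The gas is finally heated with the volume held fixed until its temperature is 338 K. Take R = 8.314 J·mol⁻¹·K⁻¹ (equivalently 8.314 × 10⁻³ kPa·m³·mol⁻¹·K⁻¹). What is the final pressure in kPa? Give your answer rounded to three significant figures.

T constant ⇒ Boyle's law P V = const: T₂ = T₁; P₂ = P₁·(V₁/V₂) = 43.47 kPa.
Isobaric, so V/T is constant: P₃ = P₂; V₃ = V₂·(T₃/T₂) = 0.0007276 m³.
Isochoric, so P/T is constant: V₄ = V₃; P₄ = P₃·(T₄/T₃) = 76.93 kPa.

P₄ ≈ 76.9 kPa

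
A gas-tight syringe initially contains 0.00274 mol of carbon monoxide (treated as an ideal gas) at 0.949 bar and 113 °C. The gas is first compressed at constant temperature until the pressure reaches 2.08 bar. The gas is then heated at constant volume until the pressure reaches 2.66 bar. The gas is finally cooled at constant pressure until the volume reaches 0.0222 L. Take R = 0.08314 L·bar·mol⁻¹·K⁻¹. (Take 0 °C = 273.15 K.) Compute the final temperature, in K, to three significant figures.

T₄ ≈ 259 K

Convert: T₁ = 386.1 K.
From PV = nRT: V₁ = nRT₁/P₁ = 0.09269 L.
Isothermal, so P V is constant: T₂ = T₁; V₂ = V₁·(P₁/P₂) = 0.04229 L.
Isochoric, so P/T is constant: V₃ = V₂; T₃ = T₂·(P₃/P₂) = 493.8 K.
P constant ⇒ V ∝ T: P₄ = P₃; T₄ = T₃·(V₄/V₃) = 259.2 K.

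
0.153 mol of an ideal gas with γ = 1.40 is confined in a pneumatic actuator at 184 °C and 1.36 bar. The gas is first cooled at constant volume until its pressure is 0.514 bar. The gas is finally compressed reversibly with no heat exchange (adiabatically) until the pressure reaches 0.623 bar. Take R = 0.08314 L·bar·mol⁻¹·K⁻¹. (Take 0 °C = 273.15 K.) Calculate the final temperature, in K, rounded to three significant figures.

T₃ ≈ 183 K

Convert: T₁ = 457.1 K.
From PV = nRT: V₁ = nRT₁/P₁ = 4.276 L.
V constant ⇒ P ∝ T: V₂ = V₁; T₂ = T₁·(P₂/P₁) = 172.8 K.
Reversible adiabatic, γ = 1.40: T₃ = T₂·(P₃/P₂)^((γ−1)/γ) = 182.5 K; V₃ = V₂·(P₂/P₃)^(1/γ) = 3.727 L.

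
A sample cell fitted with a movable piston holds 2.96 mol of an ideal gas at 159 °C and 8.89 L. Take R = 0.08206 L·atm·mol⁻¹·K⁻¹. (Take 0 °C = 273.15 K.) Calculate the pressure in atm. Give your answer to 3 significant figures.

Convert: T = 432.15 K.
PV = nRT ⇒ P = nRT/V = (2.96 × 0.08206 × 432.15) / 8.89

P ≈ 11.8 atm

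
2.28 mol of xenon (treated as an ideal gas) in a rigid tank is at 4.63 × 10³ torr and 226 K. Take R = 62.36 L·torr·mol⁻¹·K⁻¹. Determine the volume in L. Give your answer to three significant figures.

PV = nRT ⇒ V = nRT/P = (2.28 × 62.36 × 226) / 4.63e+03

V ≈ 6.94 L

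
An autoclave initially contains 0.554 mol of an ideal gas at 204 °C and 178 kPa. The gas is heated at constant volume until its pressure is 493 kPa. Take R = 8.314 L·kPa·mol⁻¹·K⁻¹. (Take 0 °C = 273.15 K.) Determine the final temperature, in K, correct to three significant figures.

Convert: T₁ = 477.1 K.
From PV = nRT: V₁ = nRT₁/P₁ = 12.35 L.
Isochoric, so P/T is constant: V₂ = V₁; T₂ = T₁·(P₂/P₁) = 1322 K.

T₂ ≈ 1.32e+03 K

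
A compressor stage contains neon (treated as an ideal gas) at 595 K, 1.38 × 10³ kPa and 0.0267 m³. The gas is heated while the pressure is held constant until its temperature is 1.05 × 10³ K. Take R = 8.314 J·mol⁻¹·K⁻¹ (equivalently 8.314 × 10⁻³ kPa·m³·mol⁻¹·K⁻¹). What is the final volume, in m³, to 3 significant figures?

V₂ ≈ 0.0471 m³

Isobaric, so V/T is constant: P₂ = P₁; V₂ = V₁·(T₂/T₁) = 0.04712 m³.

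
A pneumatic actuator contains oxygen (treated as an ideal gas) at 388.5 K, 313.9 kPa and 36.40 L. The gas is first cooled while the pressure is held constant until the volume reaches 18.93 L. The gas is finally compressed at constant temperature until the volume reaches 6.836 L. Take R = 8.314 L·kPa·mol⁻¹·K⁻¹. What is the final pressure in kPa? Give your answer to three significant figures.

P constant ⇒ V ∝ T: P₂ = P₁; T₂ = T₁·(V₂/V₁) = 202.0 K.
Isothermal, so P V is constant: T₃ = T₂; P₃ = P₂·(V₂/V₃) = 869.2 kPa.

P₃ ≈ 869 kPa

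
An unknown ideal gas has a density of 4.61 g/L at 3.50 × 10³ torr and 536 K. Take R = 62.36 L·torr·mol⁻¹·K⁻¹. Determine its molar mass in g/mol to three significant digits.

ρ = PM/(RT) ⇒ M = ρRT/P = (4.61 × 62.36 × 536.0) / 3.50e+03

M ≈ 44.0 g/mol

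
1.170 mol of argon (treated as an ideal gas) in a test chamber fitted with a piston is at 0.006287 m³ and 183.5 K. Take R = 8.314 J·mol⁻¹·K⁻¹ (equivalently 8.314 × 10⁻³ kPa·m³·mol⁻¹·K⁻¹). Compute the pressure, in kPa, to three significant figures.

PV = nRT ⇒ P = nRT/V = (1.170 × 8.314 × 10⁻³ × 183.5) / 0.006287

P ≈ 284 kPa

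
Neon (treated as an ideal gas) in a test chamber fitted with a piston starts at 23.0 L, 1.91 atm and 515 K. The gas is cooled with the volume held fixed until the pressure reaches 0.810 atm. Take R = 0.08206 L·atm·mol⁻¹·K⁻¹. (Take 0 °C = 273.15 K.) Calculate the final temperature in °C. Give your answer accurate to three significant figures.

T₂ ≈ -54.7 °C

V constant ⇒ P ∝ T: V₂ = V₁; T₂ = T₁·(P₂/P₁) = 218.4 K.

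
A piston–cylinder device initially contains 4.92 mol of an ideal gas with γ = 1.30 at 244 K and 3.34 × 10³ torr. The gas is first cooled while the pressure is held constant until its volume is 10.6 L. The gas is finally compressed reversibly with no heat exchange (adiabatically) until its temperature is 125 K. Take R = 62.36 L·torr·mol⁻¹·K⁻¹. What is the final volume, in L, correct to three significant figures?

From PV = nRT: V₁ = nRT₁/P₁ = 22.41 L.
P constant ⇒ V ∝ T: P₂ = P₁; T₂ = T₁·(V₂/V₁) = 115.4 K.
Adiabatic (γ = 1.30), T V^(γ−1) and P V^γ constant: P₃ = P₂·(T₃/T₂)^(γ/(γ−1)) = 4723 torr; V₃ = V₂·(T₂/T₃)^(1/(γ−1)) = 8.120 L.

V₃ ≈ 8.12 L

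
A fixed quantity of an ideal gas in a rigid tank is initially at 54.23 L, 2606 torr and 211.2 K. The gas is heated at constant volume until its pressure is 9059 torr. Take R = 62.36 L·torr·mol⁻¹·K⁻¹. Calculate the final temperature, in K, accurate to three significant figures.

V constant ⇒ P ∝ T: V₂ = V₁; T₂ = T₁·(P₂/P₁) = 734.2 K.

T₂ ≈ 734 K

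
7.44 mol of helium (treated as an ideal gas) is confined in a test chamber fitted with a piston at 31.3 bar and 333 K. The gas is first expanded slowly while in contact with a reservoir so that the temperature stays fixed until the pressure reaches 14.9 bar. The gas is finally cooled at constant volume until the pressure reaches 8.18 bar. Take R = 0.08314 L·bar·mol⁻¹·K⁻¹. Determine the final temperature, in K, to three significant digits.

T₃ ≈ 183 K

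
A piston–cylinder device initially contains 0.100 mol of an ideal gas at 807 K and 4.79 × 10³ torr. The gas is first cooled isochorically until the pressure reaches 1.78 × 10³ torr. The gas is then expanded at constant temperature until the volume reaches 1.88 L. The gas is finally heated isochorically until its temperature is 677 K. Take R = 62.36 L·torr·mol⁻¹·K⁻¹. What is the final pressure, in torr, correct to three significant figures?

P₄ ≈ 2.25e+03 torr

From PV = nRT: V₁ = nRT₁/P₁ = 1.051 L.
Isochoric, so P/T is constant: V₂ = V₁; T₂ = T₁·(P₂/P₁) = 299.9 K.
Isothermal, so P V is constant: T₃ = T₂; P₃ = P₂·(V₂/V₃) = 994.7 torr.
V constant ⇒ P ∝ T: V₄ = V₃; P₄ = P₃·(T₄/T₃) = 2246 torr.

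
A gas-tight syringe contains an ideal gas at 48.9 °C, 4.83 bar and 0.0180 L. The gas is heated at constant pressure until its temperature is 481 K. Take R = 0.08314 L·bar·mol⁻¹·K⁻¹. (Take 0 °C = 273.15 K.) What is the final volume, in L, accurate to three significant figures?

V₂ ≈ 0.0269 L

Convert: T₁ = 322.0 K.
Isobaric, so V/T is constant: P₂ = P₁; V₂ = V₁·(T₂/T₁) = 0.02688 L.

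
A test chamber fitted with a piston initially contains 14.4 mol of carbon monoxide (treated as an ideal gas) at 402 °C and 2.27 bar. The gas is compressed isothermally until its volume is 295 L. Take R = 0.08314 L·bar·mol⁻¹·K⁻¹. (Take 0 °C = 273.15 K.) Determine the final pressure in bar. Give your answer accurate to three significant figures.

P₂ ≈ 2.74 bar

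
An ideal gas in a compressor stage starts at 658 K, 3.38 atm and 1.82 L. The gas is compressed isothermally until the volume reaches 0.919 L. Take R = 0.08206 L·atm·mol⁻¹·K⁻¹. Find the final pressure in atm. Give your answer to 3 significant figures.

P₂ ≈ 6.69 atm

Isothermal, so P V is constant: T₂ = T₁; P₂ = P₁·(V₁/V₂) = 6.694 atm.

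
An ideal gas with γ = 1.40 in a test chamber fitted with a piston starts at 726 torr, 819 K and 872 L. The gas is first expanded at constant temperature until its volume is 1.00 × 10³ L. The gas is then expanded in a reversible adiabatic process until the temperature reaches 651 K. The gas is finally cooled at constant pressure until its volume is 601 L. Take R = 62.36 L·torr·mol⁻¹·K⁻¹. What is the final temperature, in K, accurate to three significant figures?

T₄ ≈ 220 K

T constant ⇒ Boyle's law P V = const: T₂ = T₁; P₂ = P₁·(V₁/V₂) = 633.1 torr.
Adiabatic (γ = 1.40), T V^(γ−1) and P V^γ constant: P₃ = P₂·(T₃/T₂)^(γ/(γ−1)) = 283.5 torr; V₃ = V₂·(T₂/T₃)^(1/(γ−1)) = 1775 L.
Isobaric, so V/T is constant: P₄ = P₃; T₄ = T₃·(V₄/V₃) = 220.4 K.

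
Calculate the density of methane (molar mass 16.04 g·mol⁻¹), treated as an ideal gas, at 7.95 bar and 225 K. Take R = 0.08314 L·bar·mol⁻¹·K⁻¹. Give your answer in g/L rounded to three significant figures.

ρ ≈ 6.82 g/L

ρ = PM/(RT) = (7.95 × 16.04) / (0.08314 × 225.0)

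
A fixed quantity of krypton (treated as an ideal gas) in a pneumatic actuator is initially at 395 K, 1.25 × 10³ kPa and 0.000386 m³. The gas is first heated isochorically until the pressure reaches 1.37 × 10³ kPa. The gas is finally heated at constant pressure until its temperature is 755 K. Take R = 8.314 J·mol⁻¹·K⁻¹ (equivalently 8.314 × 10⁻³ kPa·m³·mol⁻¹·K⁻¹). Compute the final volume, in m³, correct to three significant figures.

Isochoric, so P/T is constant: V₂ = V₁; T₂ = T₁·(P₂/P₁) = 432.9 K.
Isobaric, so V/T is constant: P₃ = P₂; V₃ = V₂·(T₃/T₂) = 0.0006732 m³.

V₃ ≈ 0.000673 m³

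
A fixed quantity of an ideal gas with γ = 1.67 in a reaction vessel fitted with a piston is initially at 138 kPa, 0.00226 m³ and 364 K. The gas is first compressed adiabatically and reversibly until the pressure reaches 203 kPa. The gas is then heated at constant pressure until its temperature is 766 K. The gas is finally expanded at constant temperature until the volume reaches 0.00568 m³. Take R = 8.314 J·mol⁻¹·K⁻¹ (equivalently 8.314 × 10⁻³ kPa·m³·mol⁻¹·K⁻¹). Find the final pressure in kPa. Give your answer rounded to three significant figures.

P₄ ≈ 116 kPa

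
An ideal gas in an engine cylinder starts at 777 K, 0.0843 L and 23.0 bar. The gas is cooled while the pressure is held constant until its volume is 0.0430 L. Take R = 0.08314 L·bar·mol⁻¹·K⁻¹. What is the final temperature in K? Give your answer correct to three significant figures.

P constant ⇒ V ∝ T: P₂ = P₁; T₂ = T₁·(V₂/V₁) = 396.3 K.

T₂ ≈ 396 K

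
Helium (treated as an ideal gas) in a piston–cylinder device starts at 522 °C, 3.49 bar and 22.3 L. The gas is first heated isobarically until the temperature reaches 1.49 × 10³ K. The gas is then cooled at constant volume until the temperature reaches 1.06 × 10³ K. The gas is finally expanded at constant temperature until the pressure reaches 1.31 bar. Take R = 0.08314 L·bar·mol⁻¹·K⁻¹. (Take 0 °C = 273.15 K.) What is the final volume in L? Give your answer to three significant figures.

Convert: T₁ = 795.1 K.
Isobaric, so V/T is constant: P₂ = P₁; V₂ = V₁·(T₂/T₁) = 41.79 L.
V constant ⇒ P ∝ T: V₃ = V₂; P₃ = P₂·(T₃/T₂) = 2.483 bar.
Isothermal, so P V is constant: T₄ = T₃; V₄ = V₃·(P₃/P₄) = 79.20 L.

V₄ ≈ 79.2 L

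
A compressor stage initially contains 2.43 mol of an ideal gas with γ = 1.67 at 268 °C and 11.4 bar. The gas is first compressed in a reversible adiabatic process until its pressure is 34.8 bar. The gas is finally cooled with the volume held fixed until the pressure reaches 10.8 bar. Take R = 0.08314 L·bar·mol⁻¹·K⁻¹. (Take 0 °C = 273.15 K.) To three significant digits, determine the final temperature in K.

Convert: T₁ = 541.1 K.
From PV = nRT: V₁ = nRT₁/P₁ = 9.590 L.
Adiabatic (γ = 1.67), T V^(γ−1) and P V^γ constant: T₂ = T₁·(P₂/P₁)^((γ−1)/γ) = 846.8 K; V₂ = V₁·(P₁/P₂)^(1/γ) = 4.916 L.
Isochoric, so P/T is constant: V₃ = V₂; T₃ = T₂·(P₃/P₂) = 262.8 K.

T₃ ≈ 263 K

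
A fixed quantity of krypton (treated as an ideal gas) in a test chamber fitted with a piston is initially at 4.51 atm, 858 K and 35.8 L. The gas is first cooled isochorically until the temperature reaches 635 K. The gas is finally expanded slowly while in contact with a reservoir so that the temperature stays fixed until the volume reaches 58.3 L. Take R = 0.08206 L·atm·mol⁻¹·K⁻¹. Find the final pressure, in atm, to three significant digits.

V constant ⇒ P ∝ T: V₂ = V₁; P₂ = P₁·(T₂/T₁) = 3.338 atm.
Isothermal, so P V is constant: T₃ = T₂; P₃ = P₂·(V₂/V₃) = 2.050 atm.

P₃ ≈ 2.05 atm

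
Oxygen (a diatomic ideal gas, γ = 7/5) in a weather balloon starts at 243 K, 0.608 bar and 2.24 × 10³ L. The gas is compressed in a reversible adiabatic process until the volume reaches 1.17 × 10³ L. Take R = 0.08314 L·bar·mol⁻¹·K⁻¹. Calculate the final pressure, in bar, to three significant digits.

P₂ ≈ 1.51 bar

Adiabatic (γ = 7/5), T V^(γ−1) and P V^γ constant: T₂ = T₁·(V₁/V₂)^(γ−1) = 315.1 K; P₂ = P₁·(V₁/V₂)^γ = 1.509 bar.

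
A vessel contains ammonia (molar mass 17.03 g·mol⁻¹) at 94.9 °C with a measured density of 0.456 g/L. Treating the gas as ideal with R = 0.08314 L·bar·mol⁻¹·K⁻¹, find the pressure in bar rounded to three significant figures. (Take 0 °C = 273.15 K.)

ρ = PM/(RT) ⇒ P = ρRT/M = (0.456 × 0.08314 × 368.0) / 17.03

P ≈ 0.819 bar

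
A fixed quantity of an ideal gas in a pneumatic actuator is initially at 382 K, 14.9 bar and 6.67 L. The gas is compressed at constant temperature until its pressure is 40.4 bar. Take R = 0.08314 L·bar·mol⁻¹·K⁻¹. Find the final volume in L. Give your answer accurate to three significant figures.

Isothermal, so P V is constant: T₂ = T₁; V₂ = V₁·(P₁/P₂) = 2.460 L.

V₂ ≈ 2.46 L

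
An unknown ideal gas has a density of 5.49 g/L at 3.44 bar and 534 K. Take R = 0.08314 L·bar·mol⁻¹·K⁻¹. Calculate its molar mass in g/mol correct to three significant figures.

ρ = PM/(RT) ⇒ M = ρRT/P = (5.49 × 0.08314 × 534.0) / 3.44

M ≈ 70.9 g/mol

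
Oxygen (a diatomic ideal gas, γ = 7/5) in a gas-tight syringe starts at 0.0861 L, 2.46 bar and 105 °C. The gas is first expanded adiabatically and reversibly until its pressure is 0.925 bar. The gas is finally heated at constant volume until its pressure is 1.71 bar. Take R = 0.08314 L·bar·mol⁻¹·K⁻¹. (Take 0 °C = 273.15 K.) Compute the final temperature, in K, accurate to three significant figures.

Convert: T₁ = 378.1 K.
Reversible adiabatic, γ = 7/5: T₂ = T₁·(P₂/P₁)^((γ−1)/γ) = 286.0 K; V₂ = V₁·(P₁/P₂)^(1/γ) = 0.1732 L.
V constant ⇒ P ∝ T: V₃ = V₂; T₃ = T₂·(P₃/P₂) = 528.6 K.

T₃ ≈ 529 K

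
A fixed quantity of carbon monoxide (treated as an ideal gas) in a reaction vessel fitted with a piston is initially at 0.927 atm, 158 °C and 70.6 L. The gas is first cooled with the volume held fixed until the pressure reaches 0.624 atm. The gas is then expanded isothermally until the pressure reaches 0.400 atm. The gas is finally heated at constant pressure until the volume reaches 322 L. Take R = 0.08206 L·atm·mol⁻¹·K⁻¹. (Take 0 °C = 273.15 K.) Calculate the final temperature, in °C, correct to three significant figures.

T₄ ≈ 575 °C

Convert: T₁ = 431.1 K.
Isochoric, so P/T is constant: V₂ = V₁; T₂ = T₁·(P₂/P₁) = 290.2 K.
Isothermal, so P V is constant: T₃ = T₂; V₃ = V₂·(P₂/P₃) = 110.1 L.
Isobaric, so V/T is constant: P₄ = P₃; T₄ = T₃·(V₄/V₃) = 848.5 K.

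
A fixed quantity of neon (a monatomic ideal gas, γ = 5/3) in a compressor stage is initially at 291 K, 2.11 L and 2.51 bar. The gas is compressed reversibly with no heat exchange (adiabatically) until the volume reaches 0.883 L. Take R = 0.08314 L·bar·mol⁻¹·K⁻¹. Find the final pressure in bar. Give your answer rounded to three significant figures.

P₂ ≈ 10.7 bar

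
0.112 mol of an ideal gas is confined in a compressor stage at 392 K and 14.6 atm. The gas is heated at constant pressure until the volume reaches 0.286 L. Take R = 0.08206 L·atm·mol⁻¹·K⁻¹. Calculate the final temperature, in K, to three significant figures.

From PV = nRT: V₁ = nRT₁/P₁ = 0.2468 L.
P constant ⇒ V ∝ T: P₂ = P₁; T₂ = T₁·(V₂/V₁) = 454.3 K.

T₂ ≈ 454 K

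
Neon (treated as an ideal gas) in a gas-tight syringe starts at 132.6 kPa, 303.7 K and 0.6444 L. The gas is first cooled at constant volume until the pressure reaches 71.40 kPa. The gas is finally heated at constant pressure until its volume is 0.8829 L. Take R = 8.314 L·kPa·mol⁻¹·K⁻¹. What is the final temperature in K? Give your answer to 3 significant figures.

T₃ ≈ 224 K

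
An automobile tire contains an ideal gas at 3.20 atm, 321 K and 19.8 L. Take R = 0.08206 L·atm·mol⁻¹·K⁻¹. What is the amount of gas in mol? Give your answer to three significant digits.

PV = nRT ⇒ n = PV/(RT) = (3.20 × 19.8) / (0.08206 × 321)

n ≈ 2.41 mol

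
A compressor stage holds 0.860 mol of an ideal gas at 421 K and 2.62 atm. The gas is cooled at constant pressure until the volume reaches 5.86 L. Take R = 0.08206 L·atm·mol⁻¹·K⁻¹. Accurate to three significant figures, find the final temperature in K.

T₂ ≈ 218 K

From PV = nRT: V₁ = nRT₁/P₁ = 11.34 L.
P constant ⇒ V ∝ T: P₂ = P₁; T₂ = T₁·(V₂/V₁) = 217.6 K.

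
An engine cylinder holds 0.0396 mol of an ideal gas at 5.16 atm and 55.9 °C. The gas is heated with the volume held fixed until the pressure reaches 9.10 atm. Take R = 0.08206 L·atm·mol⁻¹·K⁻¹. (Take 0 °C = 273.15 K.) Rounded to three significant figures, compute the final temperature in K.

Convert: T₁ = 329.0 K.
From PV = nRT: V₁ = nRT₁/P₁ = 0.2072 L.
V constant ⇒ P ∝ T: V₂ = V₁; T₂ = T₁·(P₂/P₁) = 580.3 K.

T₂ ≈ 580 K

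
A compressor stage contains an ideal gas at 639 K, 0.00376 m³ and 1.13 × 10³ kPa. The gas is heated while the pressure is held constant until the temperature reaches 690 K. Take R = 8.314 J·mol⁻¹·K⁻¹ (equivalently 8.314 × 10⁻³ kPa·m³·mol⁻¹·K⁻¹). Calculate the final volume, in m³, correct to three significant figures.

Isobaric, so V/T is constant: P₂ = P₁; V₂ = V₁·(T₂/T₁) = 0.004060 m³.

V₂ ≈ 0.00406 m³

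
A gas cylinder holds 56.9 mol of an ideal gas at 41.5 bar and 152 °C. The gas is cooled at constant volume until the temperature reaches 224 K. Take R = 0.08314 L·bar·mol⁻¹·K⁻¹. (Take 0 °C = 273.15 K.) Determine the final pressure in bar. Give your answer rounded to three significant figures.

Convert: T₁ = 425.1 K.
From PV = nRT: V₁ = nRT₁/P₁ = 48.46 L.
Isochoric, so P/T is constant: V₂ = V₁; P₂ = P₁·(T₂/T₁) = 21.87 bar.

P₂ ≈ 21.9 bar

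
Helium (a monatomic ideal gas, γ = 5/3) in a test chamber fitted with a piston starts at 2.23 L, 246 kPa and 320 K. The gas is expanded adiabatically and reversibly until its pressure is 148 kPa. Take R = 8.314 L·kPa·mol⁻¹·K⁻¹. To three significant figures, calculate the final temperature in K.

T₂ ≈ 261 K

Reversible adiabatic, γ = 5/3: T₂ = T₁·(P₂/P₁)^((γ−1)/γ) = 261.1 K; V₂ = V₁·(P₁/P₂)^(1/γ) = 3.025 L.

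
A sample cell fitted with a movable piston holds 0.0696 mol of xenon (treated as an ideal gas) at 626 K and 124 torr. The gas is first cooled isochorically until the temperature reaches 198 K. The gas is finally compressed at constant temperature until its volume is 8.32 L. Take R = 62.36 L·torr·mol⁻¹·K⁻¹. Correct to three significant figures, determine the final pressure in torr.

From PV = nRT: V₁ = nRT₁/P₁ = 21.91 L.
Isochoric, so P/T is constant: V₂ = V₁; P₂ = P₁·(T₂/T₁) = 39.22 torr.
Isothermal, so P V is constant: T₃ = T₂; P₃ = P₂·(V₂/V₃) = 103.3 torr.

P₃ ≈ 103 torr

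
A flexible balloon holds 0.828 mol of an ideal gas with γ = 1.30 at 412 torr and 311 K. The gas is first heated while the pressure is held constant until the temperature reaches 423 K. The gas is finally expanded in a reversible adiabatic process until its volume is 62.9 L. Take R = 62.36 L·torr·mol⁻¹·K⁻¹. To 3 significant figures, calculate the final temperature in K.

T₃ ≈ 402 K

From PV = nRT: V₁ = nRT₁/P₁ = 38.98 L.
Isobaric, so V/T is constant: P₂ = P₁; V₂ = V₁·(T₂/T₁) = 53.01 L.
Adiabatic (γ = 1.30), T V^(γ−1) and P V^γ constant: T₃ = T₂·(V₂/V₃)^(γ−1) = 401.8 K; P₃ = P₂·(V₂/V₃)^γ = 329.9 torr.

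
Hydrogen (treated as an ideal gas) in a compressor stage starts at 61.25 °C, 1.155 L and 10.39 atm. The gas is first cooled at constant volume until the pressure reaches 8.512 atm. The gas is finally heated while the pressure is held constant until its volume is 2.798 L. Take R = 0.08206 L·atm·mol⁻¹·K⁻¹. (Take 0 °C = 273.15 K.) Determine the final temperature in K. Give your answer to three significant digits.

T₃ ≈ 664 K

Convert: T₁ = 334.4 K.
Isochoric, so P/T is constant: V₂ = V₁; T₂ = T₁·(P₂/P₁) = 274.0 K.
Isobaric, so V/T is constant: P₃ = P₂; T₃ = T₂·(V₃/V₂) = 663.7 K.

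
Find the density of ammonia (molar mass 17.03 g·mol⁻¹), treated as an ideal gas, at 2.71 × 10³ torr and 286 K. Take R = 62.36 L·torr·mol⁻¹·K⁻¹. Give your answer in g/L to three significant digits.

ρ ≈ 2.59 g/L

ρ = PM/(RT) = (2.71e+03 × 17.03) / (62.36 × 286.0)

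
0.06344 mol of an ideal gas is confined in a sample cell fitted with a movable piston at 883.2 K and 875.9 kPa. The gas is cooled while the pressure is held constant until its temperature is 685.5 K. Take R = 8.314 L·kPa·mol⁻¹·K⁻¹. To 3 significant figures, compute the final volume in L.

V₂ ≈ 0.413 L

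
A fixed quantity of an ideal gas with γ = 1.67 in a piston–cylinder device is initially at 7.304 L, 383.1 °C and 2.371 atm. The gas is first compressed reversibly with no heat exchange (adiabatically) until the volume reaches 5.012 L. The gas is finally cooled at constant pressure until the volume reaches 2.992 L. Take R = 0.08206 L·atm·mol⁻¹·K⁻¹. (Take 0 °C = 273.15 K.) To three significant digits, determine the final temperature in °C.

T₃ ≈ 231 °C

Convert: T₁ = 656.2 K.
Reversible adiabatic, γ = 1.67: T₂ = T₁·(V₁/V₂)^(γ−1) = 844.6 K; P₂ = P₁·(V₁/V₂)^γ = 4.447 atm.
P constant ⇒ V ∝ T: P₃ = P₂; T₃ = T₂·(V₃/V₂) = 504.2 K.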